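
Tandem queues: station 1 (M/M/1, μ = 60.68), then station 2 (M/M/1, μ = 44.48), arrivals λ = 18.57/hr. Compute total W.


Each node sees arrival rate λ = 18.57/hr (tandem ⇒ throughput preserved).
W₁ = 1/(μ₁−λ) = 1/(60.68−18.57) = 0.02375 hr
W₂ = 1/(μ₂−λ) = 1/(44.48−18.57) = 0.03860 hr
W_total = W₁ + W₂ = 0.02375 + 0.03860 = 0.06234 hr

Final: 0.06234 hr


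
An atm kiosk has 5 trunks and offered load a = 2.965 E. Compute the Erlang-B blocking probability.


B(c,a) = (a^c/c!) / Σ_{k=0}^{c} a^k/k!
a^5/5! = 1.909599
Σ terms (k=0..5): 1.00000 + 2.96500 + 4.39561 + 4.34433 + 3.22023 + 1.90960 = 17.834777
B = 1.909599/17.834777 = 0.107072

Final: 0.107072


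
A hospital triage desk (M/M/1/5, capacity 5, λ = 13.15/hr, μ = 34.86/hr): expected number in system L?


ρ = 13.15/34.86 = 0.3772
L = ρ[1 − (K+1)ρ^K + Kρ^(K+1)] / [(1−ρ)(1−ρ^(K+1))]
Numerator: 0.3772·(1 − 6·0.007638 + 5·0.002881) = 0.365370
Denominator: (0.6228)·(0.997119) = 0.620982
L = 0.365370/0.620982 = 0.5884

Final: 0.5884


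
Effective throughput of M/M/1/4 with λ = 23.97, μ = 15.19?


ρ = 1.5780; P_K = (1−ρ)ρ^4/(1−ρ^5) = 0.407987
λ_eff = λ(1 − P_K) = 23.97·(1 − 0.407987) = 23.97·0.592013 = 14.1905 /hr

Final: 14.1905 /hr


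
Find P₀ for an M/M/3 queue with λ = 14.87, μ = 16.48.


a = λ/μ = 14.87/16.48 = 0.9023; ρ = a/c = 0.3008
Σ_{k=0}^{2} a^k/k! (terms k=0..2) = 1.00000 + 0.90231 + 0.40708 = 2.30938
Tail: a^3/(3!(1−ρ)) = 0.73462/(6·0.6992) = 0.17510
P₀ = 1/(2.30938 + 0.17510) = 1/2.48448 = 0.402498

Final: 0.402498


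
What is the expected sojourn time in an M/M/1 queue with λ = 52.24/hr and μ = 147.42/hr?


W = 1/(μ−λ) = 1/(147.42 − 52.24) = 1/95.18 = 0.01051 hr

Final: 0.01051 hr


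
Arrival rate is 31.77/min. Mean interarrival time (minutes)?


Mean interarrival time = 1/λ = 1/31.77 minute = 0.03148 minute
In minutes: 0.03148 × 1 = 0.03148 min

Final: 0.03148 min


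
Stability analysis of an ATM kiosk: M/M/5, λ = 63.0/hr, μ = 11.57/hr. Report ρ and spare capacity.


Total capacity cμ = 5·11.57 = 57.85/hr
ρ = λ/(cμ) = 63.0/57.85 = 1.0890
Stable ⇔ ρ < 1: NO
Spare capacity = cμ − λ = 57.85 − 63.0 = -5.15/hr

Final: ρ = 1.0890; unstable; margin = -5.15/hr


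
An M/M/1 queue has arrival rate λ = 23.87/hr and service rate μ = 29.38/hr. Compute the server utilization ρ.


ρ = λ/μ = 23.87/29.38 = 0.8125

Final: 0.8125


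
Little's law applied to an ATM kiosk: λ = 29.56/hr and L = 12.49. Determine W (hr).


W = L/λ = 12.49/29.56 = 0.4225 hr

Final: 0.4225 hr


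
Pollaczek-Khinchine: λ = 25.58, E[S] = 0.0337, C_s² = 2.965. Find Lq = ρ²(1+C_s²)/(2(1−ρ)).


ρ = λ·E[S] = 25.58·0.0337 = 0.8620
Lq = ρ²(1+C_s²)/(2(1−ρ)) = 0.7431·(1+2.965)/(2·0.1380)
= 0.7431·3.9650/0.2759 = 10.67923

Final: 10.67923


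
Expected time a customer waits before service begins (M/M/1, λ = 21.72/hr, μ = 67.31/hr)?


ρ = 21.72/67.31 = 0.3227
Wq = ρ/(μ−λ) = 0.3227/(67.31 − 21.72) = 0.3227/45.59 = 0.007078 hr

Final: 0.007078 hr


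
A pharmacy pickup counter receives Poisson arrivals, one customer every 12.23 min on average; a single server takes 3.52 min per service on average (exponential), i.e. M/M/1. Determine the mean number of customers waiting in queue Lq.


λ = 60/12.23 = 4.9060 /hr
μ = 60/3.52 = 17.0455 /hr
ρ = λ/μ = 4.9060/17.0455 = 0.2878
Lq = ρ²/(1−ρ) = 0.08284/0.7122 = 0.1163

Final: 0.1163


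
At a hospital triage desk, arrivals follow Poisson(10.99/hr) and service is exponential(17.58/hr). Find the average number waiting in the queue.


ρ = 10.99/17.58 = 0.6251
Lq = ρ²/(1−ρ) = 0.3908/0.3749 = 1.0425

Final: 1.0425


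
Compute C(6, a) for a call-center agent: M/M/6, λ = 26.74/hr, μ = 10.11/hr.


a = λ/μ = 2.6449; ρ = a/6 = 0.4408
P₀ = 0.070450 (from M/M/c formula)
C(c,a) = [a^c/(c!(1−ρ))]·P₀ = [342.34303/(720·0.5592)]·0.070450
= 0.85031·0.070450 = 0.059904

Final: 0.059904


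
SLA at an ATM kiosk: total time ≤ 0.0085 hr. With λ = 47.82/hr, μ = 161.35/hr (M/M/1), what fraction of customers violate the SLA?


W ~ Exponential(μ−λ) for M/M/1.
μ − λ = 161.35 − 47.82 = 113.5300
P(W > t) = e^{−(μ−λ)t} = e^{−0.9650} = 0.380981

Final: 0.380981


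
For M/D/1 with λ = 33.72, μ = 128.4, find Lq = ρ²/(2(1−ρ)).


ρ = 33.72/128.4 = 0.2626
M/D/1: Lq = ρ²/(2(1−ρ)) = 0.06897/(2·0.7374) = 0.04677

Final: 0.04677


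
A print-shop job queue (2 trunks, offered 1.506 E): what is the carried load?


B(2,1.506) = 0.311542 (Erlang-B)
Carried load = a(1 − B) = 1.506·(1 − 0.311542) = 1.506·0.688458 = 1.0368 E

Final: 1.0368 Erlangs


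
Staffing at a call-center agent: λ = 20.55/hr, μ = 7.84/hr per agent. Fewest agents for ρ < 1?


Stability requires cμ > λ ⇔ c > λ/μ.
λ/μ = 20.55/7.84 = 2.6212
Minimum integer c = ⌊2.6212⌋ + 1 = 3
Check: 3·7.84 = 23.52 > 20.55, while 2·7.84 = 15.68 ≤ 20.55

Final: 3 servers


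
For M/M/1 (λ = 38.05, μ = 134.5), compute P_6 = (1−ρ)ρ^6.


ρ = 38.05/134.5 = 0.2829
P_n = (1−ρ)·ρ^n = (1 − 0.2829)·0.2829^6 = 0.7171·0.0005126 = 0.0003676

Final: 0.0003676


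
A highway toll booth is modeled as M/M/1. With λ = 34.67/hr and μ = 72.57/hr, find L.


ρ = λ/μ = 34.67/72.57 = 0.4777
L = ρ/(1−ρ) = 0.4777/(1 − 0.4777) = 0.4777/0.5223 = 0.9148

Final: 0.9148


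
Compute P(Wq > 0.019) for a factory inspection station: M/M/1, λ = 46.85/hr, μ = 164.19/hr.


ρ = 46.85/164.19 = 0.2853
P(Wq > t) = ρ·e^{−(μ−λ)t} = 0.2853·e^{−2.2295}
= 0.2853·0.107587 = 0.030699

Final: 0.030699


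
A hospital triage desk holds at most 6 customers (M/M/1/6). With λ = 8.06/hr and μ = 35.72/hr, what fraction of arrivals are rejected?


ρ = λ/μ = 8.06/35.72 = 0.2256
P_K = (1−ρ)ρ^K/(1−ρ^(K+1)) = (0.7744·0.0001320)/(1 − 0.00002978)
= 0.0001022/0.999970 = 0.0001022

Final: 0.0001022


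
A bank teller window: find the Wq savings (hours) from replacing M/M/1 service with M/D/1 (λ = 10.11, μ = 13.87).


ρ = 10.11/13.87 = 0.7289
Wq(M/M/1) = ρ/(μ−λ) = 0.7289/3.76 = 0.19386 hr
Wq(M/D/1) = ρ/(2(μ−λ)) = 0.09693 hr
Savings = 0.19386 − 0.09693 = 0.09693 hr

Final: 0.09693 hr


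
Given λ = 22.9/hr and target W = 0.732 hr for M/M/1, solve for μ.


W = 1/(μ−λ) ⇒ μ − λ = 1/W = 1/0.732 = 1.3661
μ = λ + 1/W = 22.9 + 1.3661 = 24.2661 per hr

Final: 24.2661 /hr


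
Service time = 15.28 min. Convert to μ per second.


μ = 1/(service time) in consistent units.
1 second = 0.0166667 min, so μ = 0.0166667/15.28 = 0.001091 per second

Final: 0.001091 /sec


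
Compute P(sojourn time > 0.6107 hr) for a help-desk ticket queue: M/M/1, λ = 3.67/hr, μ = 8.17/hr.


W ~ Exponential(μ−λ) for M/M/1.
μ − λ = 8.17 − 3.67 = 4.5000
P(W > t) = e^{−(μ−λ)t} = e^{−2.7481} = 0.064046

Final: 0.064046


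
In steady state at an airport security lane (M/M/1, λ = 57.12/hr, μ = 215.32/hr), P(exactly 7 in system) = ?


ρ = 57.12/215.32 = 0.2653
P_n = (1−ρ)·ρ^n = (1 − 0.2653)·0.2653^7 = 0.7347·0.00009245 = 0.00006793

Final: 0.00006793


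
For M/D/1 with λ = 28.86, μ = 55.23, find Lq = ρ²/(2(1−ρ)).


ρ = 28.86/55.23 = 0.5225
M/D/1: Lq = ρ²/(2(1−ρ)) = 0.2731/(2·0.4775) = 0.28594

Final: 0.28594


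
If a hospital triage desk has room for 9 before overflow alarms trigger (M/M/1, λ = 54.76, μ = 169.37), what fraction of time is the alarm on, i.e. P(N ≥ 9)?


ρ = 54.76/169.37 = 0.3233
P(N ≥ n) = ρ^n = 0.3233^9 = 0.00003860

Final: 0.00003860


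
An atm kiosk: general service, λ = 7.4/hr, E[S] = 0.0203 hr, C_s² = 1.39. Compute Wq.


ρ = λ·E[S] = 7.4·0.0203 = 0.1502
E[S²] = E[S]²(1+C_s²) = 0.0203²·(1+1.39) = 0.0009849
Wq = λ·E[S²]/(2(1−ρ)) = 7.4·0.0009849/(2·0.8498) = 0.004288 hr

Final: 0.004288 hr


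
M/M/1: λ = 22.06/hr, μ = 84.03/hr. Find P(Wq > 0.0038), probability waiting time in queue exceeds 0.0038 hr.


ρ = 22.06/84.03 = 0.2625
P(Wq > t) = ρ·e^{−(μ−λ)t} = 0.2625·e^{−0.2355}
= 0.2625·0.790187 = 0.207444

Final: 0.207444


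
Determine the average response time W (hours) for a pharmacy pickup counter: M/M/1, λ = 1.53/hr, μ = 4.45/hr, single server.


W = 1/(μ−λ) = 1/(4.45 − 1.53) = 1/2.92 = 0.3425 hr

Final: 0.3425 hr


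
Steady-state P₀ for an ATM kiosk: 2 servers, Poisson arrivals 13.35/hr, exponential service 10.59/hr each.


a = λ/μ = 13.35/10.59 = 1.2606; ρ = a/c = 0.6303
Σ_{k=0}^{1} a^k/k! (terms k=0..1) = 1.00000 + 1.26062 = 2.26062
Tail: a^2/(2!(1−ρ)) = 1.58917/(2·0.3697) = 2.14934
P₀ = 1/(2.26062 + 2.14934) = 1/4.40996 = 0.226759

Final: 0.226759


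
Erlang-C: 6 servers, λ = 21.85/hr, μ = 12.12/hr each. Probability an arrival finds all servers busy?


a = λ/μ = 1.8028; ρ = a/6 = 0.3005
P₀ = 0.164707 (from M/M/c formula)
C(c,a) = [a^c/(c!(1−ρ))]·P₀ = [34.33151/(720·0.6995)]·0.164707
= 0.06816·0.164707 = 0.011227

Final: 0.011227


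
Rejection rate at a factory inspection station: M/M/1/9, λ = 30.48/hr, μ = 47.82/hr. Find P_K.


ρ = λ/μ = 30.48/47.82 = 0.6374
P_K = (1−ρ)ρ^K/(1−ρ^(K+1)) = (0.3626·0.017364)/(1 − 0.011068)
= 0.006296/0.988932 = 0.006367

Final: 0.006367


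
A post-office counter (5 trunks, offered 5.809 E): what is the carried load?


B(5,5.809) = 0.346856 (Erlang-B)
Carried load = a(1 − B) = 5.809·(1 − 0.346856) = 5.809·0.653144 = 3.7941 E

Final: 3.7941 Erlangs


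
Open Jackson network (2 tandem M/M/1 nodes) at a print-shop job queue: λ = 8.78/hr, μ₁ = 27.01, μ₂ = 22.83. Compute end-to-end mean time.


Each node sees arrival rate λ = 8.78/hr (tandem ⇒ throughput preserved).
W₁ = 1/(μ₁−λ) = 1/(27.01−8.78) = 0.05485 hr
W₂ = 1/(μ₂−λ) = 1/(22.83−8.78) = 0.07117 hr
W_total = W₁ + W₂ = 0.05485 + 0.07117 = 0.12603 hr

Final: 0.12603 hr


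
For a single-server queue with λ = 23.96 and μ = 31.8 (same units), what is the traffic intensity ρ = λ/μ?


ρ = λ/μ = 23.96/31.8 = 0.7535

Final: 0.7535


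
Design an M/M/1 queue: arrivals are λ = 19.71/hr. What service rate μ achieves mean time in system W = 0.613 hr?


W = 1/(μ−λ) ⇒ μ − λ = 1/W = 1/0.613 = 1.6313
μ = λ + 1/W = 19.71 + 1.6313 = 21.3413 per hr

Final: 21.3413 /hr


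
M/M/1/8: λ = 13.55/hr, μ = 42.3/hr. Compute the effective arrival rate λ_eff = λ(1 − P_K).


ρ = 0.3203; P_K = (1−ρ)ρ^8/(1−ρ^9) = 0.00007535
λ_eff = λ(1 − P_K) = 13.55·(1 − 0.00007535) = 13.55·0.999925 = 13.5490 /hr

Final: 13.5490 /hr


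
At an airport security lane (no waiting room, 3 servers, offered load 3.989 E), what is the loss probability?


B(c,a) = (a^c/c!) / Σ_{k=0}^{c} a^k/k!
a^3/3! = 10.578908
Σ terms (k=0..3): 1.00000 + 3.98900 + 7.95606 + 10.57891 = 23.523969
B = 10.578908/23.523969 = 0.449708

Final: 0.449708


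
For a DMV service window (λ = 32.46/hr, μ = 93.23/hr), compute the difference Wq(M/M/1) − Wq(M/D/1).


ρ = 32.46/93.23 = 0.3482
Wq(M/M/1) = ρ/(μ−λ) = 0.3482/60.77 = 0.005729 hr
Wq(M/D/1) = ρ/(2(μ−λ)) = 0.002865 hr
Savings = 0.005729 − 0.002865 = 0.002865 hr

Final: 0.002865 hr


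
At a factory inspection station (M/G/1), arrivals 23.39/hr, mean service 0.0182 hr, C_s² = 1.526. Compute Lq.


ρ = λ·E[S] = 23.39·0.0182 = 0.4257
Lq = ρ²(1+C_s²)/(2(1−ρ)) = 0.1812·(1+1.526)/(2·0.5743)
= 0.1812·2.5260/1.1486 = 0.39853

Final: 0.39853


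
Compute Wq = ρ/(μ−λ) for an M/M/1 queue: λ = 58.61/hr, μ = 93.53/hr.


ρ = 58.61/93.53 = 0.6266
Wq = ρ/(μ−λ) = 0.6266/(93.53 − 58.61) = 0.6266/34.92 = 0.01795 hr

Final: 0.01795 hr


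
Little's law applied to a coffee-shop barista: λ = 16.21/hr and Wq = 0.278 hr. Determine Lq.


Lq = λWq = 16.21·0.278 = 4.5064

Final: 4.5064


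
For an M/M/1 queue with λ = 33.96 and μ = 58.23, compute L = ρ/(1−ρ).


ρ = λ/μ = 33.96/58.23 = 0.5832
L = ρ/(1−ρ) = 0.5832/(1 − 0.5832) = 0.5832/0.4168 = 1.3993

Final: 1.3993


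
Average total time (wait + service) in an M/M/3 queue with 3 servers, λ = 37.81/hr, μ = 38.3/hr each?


a = 0.9872; ρ = 0.3291; P₀ = 0.368529
Lq = P₀·a^c·ρ/(c!(1−ρ)²) = 0.04320
Wq = Lq/λ = 0.04320/37.81 = 0.001143 hr
W = Wq + 1/μ = 0.001143 + 0.02611 = 0.02725 hr

Final: 0.02725 hr


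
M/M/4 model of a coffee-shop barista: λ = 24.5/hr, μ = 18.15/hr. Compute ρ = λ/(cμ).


ρ = λ/(cμ) = 24.5/(4·18.15) = 24.5/72.60 = 0.3375

Final: 0.3375


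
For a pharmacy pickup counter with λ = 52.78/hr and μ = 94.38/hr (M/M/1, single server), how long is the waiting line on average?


ρ = 52.78/94.38 = 0.5592
Lq = ρ²/(1−ρ) = 0.3127/0.4408 = 0.7095

Final: 0.7095


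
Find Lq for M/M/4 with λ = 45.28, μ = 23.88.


a = λ/μ = 1.8961; ρ = a/4 = 0.4740
P₀ = 0.145898
Lq = P₀·a^c·ρ / (c!·(1−ρ)²) = 0.145898·12.92672·0.4740/(24·0.27664)
= 0.13466

Final: 0.13466


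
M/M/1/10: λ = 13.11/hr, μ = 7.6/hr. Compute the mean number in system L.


ρ = 13.11/7.6 = 1.7250
L = ρ[1 − (K+1)ρ^K + Kρ^(K+1)] / [(1−ρ)(1−ρ^(K+1))]
Numerator: 1.7250·(1 − 11·233.287245 + 10·402.420497) = 2516.853109
Denominator: (-0.7250)·(-401.420497) = 291.029861
L = 2516.853109/291.029861 = 8.6481

Final: 8.6481


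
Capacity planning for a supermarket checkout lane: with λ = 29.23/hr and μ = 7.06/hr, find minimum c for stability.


Stability requires cμ > λ ⇔ c > λ/μ.
λ/μ = 29.23/7.06 = 4.1402
Minimum integer c = ⌊4.1402⌋ + 1 = 5
Check: 5·7.06 = 35.30 > 29.23, while 4·7.06 = 28.24 ≤ 29.23

Final: 5 servers


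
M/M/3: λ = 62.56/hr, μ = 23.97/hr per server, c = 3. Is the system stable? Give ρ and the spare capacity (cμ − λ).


Total capacity cμ = 3·23.97 = 71.91/hr
ρ = λ/(cμ) = 62.56/71.91 = 0.8700
Stable ⇔ ρ < 1: YES
Spare capacity = cμ − λ = 71.91 − 62.56 = 9.35/hr

Final: ρ = 0.8700; stable; margin = 9.35/hr


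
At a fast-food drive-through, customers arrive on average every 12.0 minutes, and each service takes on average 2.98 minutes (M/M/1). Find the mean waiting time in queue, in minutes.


λ = 60/12.0 = 5.0000 /hr
μ = 60/2.98 = 20.1342 /hr
ρ = λ/μ = 5.0000/20.1342 = 0.2483
Wq = ρ/(μ−λ) = 0.2483/(20.1342−5.0000) = 0.01641 hr
In minutes: 0.01641·60 = 0.9845 min

Final: 0.9845 min


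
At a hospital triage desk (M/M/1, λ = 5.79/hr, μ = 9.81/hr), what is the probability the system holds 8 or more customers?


ρ = 5.79/9.81 = 0.5902
P(N ≥ n) = ρ^n = 0.5902^8 = 0.014726

Final: 0.014726


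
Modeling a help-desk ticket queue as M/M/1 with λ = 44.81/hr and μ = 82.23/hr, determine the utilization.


ρ = λ/μ = 44.81/82.23 = 0.5449

Final: 0.5449


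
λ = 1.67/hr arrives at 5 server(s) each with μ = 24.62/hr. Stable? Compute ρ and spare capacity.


Total capacity cμ = 5·24.62 = 123.10/hr
ρ = λ/(cμ) = 1.67/123.10 = 0.01357
Stable ⇔ ρ < 1: YES
Spare capacity = cμ − λ = 123.10 − 1.67 = 121.43/hr

Final: ρ = 0.01357; stable; margin = 121.43/hr


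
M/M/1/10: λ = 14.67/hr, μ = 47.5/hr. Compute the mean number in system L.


ρ = 14.67/47.5 = 0.3088
L = ρ[1 − (K+1)ρ^K + Kρ^(K+1)] / [(1−ρ)(1−ρ^(K+1))]
Numerator: 0.3088·(1 − 11·0.000007895 + 10·0.000002438) = 0.308823
Denominator: (0.6912)·(0.999998) = 0.691156
L = 0.308823/0.691156 = 0.4468

Final: 0.4468


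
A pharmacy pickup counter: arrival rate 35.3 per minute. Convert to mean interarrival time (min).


Mean interarrival time = 1/λ = 1/35.3 minute = 0.02833 minute
In minutes: 0.02833 × 1 = 0.02833 min

Final: 0.02833 min


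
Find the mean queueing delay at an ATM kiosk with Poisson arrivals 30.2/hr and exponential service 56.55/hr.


ρ = 30.2/56.55 = 0.5340
Wq = ρ/(μ−λ) = 0.5340/(56.55 − 30.2) = 0.5340/26.35 = 0.02027 hr

Final: 0.02027 hr


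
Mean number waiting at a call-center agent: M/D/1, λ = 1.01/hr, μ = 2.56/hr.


ρ = 1.01/2.56 = 0.3945
M/D/1: Lq = ρ²/(2(1−ρ)) = 0.1557/(2·0.6055) = 0.12854

Final: 0.12854


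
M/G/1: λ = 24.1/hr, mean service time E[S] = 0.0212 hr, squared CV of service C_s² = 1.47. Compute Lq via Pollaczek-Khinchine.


ρ = λ·E[S] = 24.1·0.0212 = 0.5109
Lq = ρ²(1+C_s²)/(2(1−ρ)) = 0.2610·(1+1.47)/(2·0.4891)
= 0.2610·2.4700/0.9782 = 0.65916

Final: 0.65916


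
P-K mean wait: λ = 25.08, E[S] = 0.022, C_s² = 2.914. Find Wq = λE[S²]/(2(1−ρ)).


ρ = λ·E[S] = 25.08·0.022 = 0.5518
E[S²] = E[S]²(1+C_s²) = 0.022²·(1+2.914) = 0.001894
Wq = λ·E[S²]/(2(1−ρ)) = 25.08·0.001894/(2·0.4482) = 0.05300 hr

Final: 0.05300 hr


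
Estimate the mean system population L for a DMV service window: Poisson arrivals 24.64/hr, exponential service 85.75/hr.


ρ = λ/μ = 24.64/85.75 = 0.2873
L = ρ/(1−ρ) = 0.2873/(1 − 0.2873) = 0.2873/0.7127 = 0.4032

Final: 0.4032


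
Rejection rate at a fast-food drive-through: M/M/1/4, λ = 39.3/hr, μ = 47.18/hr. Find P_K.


ρ = λ/μ = 39.3/47.18 = 0.8330
P_K = (1−ρ)ρ^K/(1−ρ^(K+1)) = (0.1670·0.481436)/(1 − 0.401026)
= 0.080409/0.598974 = 0.134245

Final: 0.134245


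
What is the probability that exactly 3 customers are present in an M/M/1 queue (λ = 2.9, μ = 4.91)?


ρ = 2.9/4.91 = 0.5906
P_n = (1−ρ)·ρ^n = (1 − 0.5906)·0.5906^3 = 0.4094·0.206039 = 0.084346

Final: 0.084346


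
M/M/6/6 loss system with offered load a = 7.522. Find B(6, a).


B(c,a) = (a^c/c!) / Σ_{k=0}^{c} a^k/k!
a^6/6! = 251.574998
Σ terms (k=0..6): 1.00000 + 7.52200 + 28.29024 + 70.93307 + 133.38963 + 200.67136 + 251.57500 = 693.381301
B = 251.574998/693.381301 = 0.362823

Final: 0.362823


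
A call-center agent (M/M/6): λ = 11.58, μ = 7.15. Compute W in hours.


a = 1.6196; ρ = 0.2699; P₀ = 0.197902
Lq = P₀·a^c·ρ/(c!(1−ρ)²) = 0.002512
Wq = Lq/λ = 0.002512/11.58 = 0.0002169 hr
W = Wq + 1/μ = 0.0002169 + 0.13986 = 0.14008 hr

Final: 0.14008 hr


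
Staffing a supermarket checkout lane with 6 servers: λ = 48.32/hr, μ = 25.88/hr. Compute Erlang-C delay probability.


a = λ/μ = 1.8671; ρ = a/6 = 0.3112
P₀ = 0.154424 (from M/M/c formula)
C(c,a) = [a^c/(c!(1−ρ))]·P₀ = [42.36195/(720·0.6888)]·0.154424
= 0.08542·0.154424 = 0.013190

Final: 0.013190


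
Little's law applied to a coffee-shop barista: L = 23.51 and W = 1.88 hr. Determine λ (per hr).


λ = L/W = 23.51/1.88 = 12.5053 /hr

Final: 12.5053 /hr


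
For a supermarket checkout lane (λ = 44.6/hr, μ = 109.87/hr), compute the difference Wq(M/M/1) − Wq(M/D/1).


ρ = 44.6/109.87 = 0.4059
Wq(M/M/1) = ρ/(μ−λ) = 0.4059/65.27 = 0.006219 hr
Wq(M/D/1) = ρ/(2(μ−λ)) = 0.003110 hr
Savings = 0.006219 − 0.003110 = 0.003110 hr

Final: 0.003110 hr


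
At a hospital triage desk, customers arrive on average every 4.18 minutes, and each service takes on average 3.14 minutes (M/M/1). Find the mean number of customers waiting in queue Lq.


λ = 60/4.18 = 14.3541 /hr
μ = 60/3.14 = 19.1083 /hr
ρ = λ/μ = 14.3541/19.1083 = 0.7512
Lq = ρ²/(1−ρ) = 0.5643/0.2488 = 2.2680

Final: 2.2680


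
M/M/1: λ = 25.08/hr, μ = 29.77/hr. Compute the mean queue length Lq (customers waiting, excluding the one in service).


ρ = 25.08/29.77 = 0.8425
Lq = ρ²/(1−ρ) = 0.7097/0.1575 = 4.5051

Final: 4.5051


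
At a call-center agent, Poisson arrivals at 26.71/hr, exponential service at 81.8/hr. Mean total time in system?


W = 1/(μ−λ) = 1/(81.8 − 26.71) = 1/55.09 = 0.01815 hr

Final: 0.01815 hr


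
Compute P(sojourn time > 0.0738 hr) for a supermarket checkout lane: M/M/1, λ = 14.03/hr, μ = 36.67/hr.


W ~ Exponential(μ−λ) for M/M/1.
μ − λ = 36.67 − 14.03 = 22.6400
P(W > t) = e^{−(μ−λ)t} = e^{−1.6708} = 0.188091

Final: 0.188091


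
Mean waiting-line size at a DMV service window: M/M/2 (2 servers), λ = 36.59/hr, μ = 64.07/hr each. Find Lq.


a = λ/μ = 0.5711; ρ = a/2 = 0.2855
P₀ = 0.555758
Lq = P₀·a^c·ρ / (c!·(1−ρ)²) = 0.555758·0.32615·0.2855/(2·0.51044)
= 0.05070

Final: 0.05070


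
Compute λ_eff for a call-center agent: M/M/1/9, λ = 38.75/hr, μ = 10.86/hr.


ρ = 3.5681; P_K = (1−ρ)ρ^9/(1−ρ^10) = 0.719744
λ_eff = λ(1 − P_K) = 38.75·(1 − 0.719744) = 38.75·0.280256 = 10.8599 /hr

Final: 10.8599 /hr


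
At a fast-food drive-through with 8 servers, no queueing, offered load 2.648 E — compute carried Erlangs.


B(8,2.648) = 0.004252 (Erlang-B)
Carried load = a(1 − B) = 2.648·(1 − 0.004252) = 2.648·0.995748 = 2.6367 E

Final: 2.6367 Erlangs


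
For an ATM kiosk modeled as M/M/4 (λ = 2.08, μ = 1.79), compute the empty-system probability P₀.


a = λ/μ = 2.08/1.79 = 1.1620; ρ = a/c = 0.2905
Σ_{k=0}^{3} a^k/k! (terms k=0..3) = 1.00000 + 1.16201 + 0.67513 + 0.26150 = 3.09865
Tail: a^4/(4!(1−ρ)) = 1.82323/(24·0.7095) = 0.10707
P₀ = 1/(3.09865 + 0.10707) = 1/3.20572 = 0.311942

Final: 0.311942


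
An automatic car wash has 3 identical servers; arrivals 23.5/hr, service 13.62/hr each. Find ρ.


ρ = λ/(cμ) = 23.5/(3·13.62) = 23.5/40.86 = 0.5751

Final: 0.5751


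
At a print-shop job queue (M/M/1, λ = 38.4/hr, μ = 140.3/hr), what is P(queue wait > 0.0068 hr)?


ρ = 38.4/140.3 = 0.2737
P(Wq > t) = ρ·e^{−(μ−λ)t} = 0.2737·e^{−0.6929}
= 0.2737·0.500114 = 0.136881

Final: 0.136881


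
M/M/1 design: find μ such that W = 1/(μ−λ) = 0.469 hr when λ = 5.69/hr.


W = 1/(μ−λ) ⇒ μ − λ = 1/W = 1/0.469 = 2.1322
μ = λ + 1/W = 5.69 + 2.1322 = 7.8222 per hr

Final: 7.8222 /hr


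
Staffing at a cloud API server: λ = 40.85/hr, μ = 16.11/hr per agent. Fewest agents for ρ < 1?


Stability requires cμ > λ ⇔ c > λ/μ.
λ/μ = 40.85/16.11 = 2.5357
Minimum integer c = ⌊2.5357⌋ + 1 = 3
Check: 3·16.11 = 48.33 > 40.85, while 2·16.11 = 32.22 ≤ 40.85

Final: 3 servers


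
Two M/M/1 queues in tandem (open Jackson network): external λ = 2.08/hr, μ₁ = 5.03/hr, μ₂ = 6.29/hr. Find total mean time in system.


Each node sees arrival rate λ = 2.08/hr (tandem ⇒ throughput preserved).
W₁ = 1/(μ₁−λ) = 1/(5.03−2.08) = 0.33898 hr
W₂ = 1/(μ₂−λ) = 1/(6.29−2.08) = 0.23753 hr
W_total = W₁ + W₂ = 0.33898 + 0.23753 = 0.57651 hr

Final: 0.57651 hr


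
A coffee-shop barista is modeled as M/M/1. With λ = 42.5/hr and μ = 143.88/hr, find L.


ρ = λ/μ = 42.5/143.88 = 0.2954
L = ρ/(1−ρ) = 0.2954/(1 − 0.2954) = 0.2954/0.7046 = 0.4192

Final: 0.4192


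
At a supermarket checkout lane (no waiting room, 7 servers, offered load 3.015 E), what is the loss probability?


B(c,a) = (a^c/c!) / Σ_{k=0}^{c} a^k/k!
a^7/7! = 0.449346
Σ terms (k=0..7): 1.00000 + 3.01500 + 4.54511 + 4.56784 + 3.44301 + 2.07613 + 1.04326 + 0.44935 = 20.139695
B = 0.449346/20.139695 = 0.022311

Final: 0.022311


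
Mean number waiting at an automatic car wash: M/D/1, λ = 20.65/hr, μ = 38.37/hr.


ρ = 20.65/38.37 = 0.5382
M/D/1: Lq = ρ²/(2(1−ρ)) = 0.2896/(2·0.4618) = 0.31358

Final: 0.31358


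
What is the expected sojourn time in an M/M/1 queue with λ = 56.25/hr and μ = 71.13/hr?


W = 1/(μ−λ) = 1/(71.13 − 56.25) = 1/14.88 = 0.06720 hr

Final: 0.06720 hr


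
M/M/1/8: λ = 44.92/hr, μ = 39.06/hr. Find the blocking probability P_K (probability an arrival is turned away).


ρ = λ/μ = 44.92/39.06 = 1.1500
P_K = (1−ρ)ρ^K/(1−ρ^(K+1)) = (-0.1500·3.059568)/(1 − 3.518581)
= -0.459013/-2.518581 = 0.182251

Final: 0.182251


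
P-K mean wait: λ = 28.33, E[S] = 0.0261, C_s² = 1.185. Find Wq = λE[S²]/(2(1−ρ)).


ρ = λ·E[S] = 28.33·0.0261 = 0.7394
E[S²] = E[S]²(1+C_s²) = 0.0261²·(1+1.185) = 0.001488
Wq = λ·E[S²]/(2(1−ρ)) = 28.33·0.001488/(2·0.2606) = 0.08091 hr

Final: 0.08091 hr


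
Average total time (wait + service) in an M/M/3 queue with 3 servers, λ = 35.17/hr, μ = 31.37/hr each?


a = 1.1211; ρ = 0.3737; P₀ = 0.320039
Lq = P₀·a^c·ρ/(c!(1−ρ)²) = 0.07162
Wq = Lq/λ = 0.07162/35.17 = 0.002036 hr
W = Wq + 1/μ = 0.002036 + 0.03188 = 0.03391 hr

Final: 0.03391 hr


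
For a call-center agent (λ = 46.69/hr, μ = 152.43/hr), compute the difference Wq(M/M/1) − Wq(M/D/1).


ρ = 46.69/152.43 = 0.3063
Wq(M/M/1) = ρ/(μ−λ) = 0.3063/105.74 = 0.002897 hr
Wq(M/D/1) = ρ/(2(μ−λ)) = 0.001448 hr
Savings = 0.002897 − 0.001448 = 0.001448 hr

Final: 0.001448 hr


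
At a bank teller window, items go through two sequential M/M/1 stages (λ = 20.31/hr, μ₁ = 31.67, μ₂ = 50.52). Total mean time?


Each node sees arrival rate λ = 20.31/hr (tandem ⇒ throughput preserved).
W₁ = 1/(μ₁−λ) = 1/(31.67−20.31) = 0.08803 hr
W₂ = 1/(μ₂−λ) = 1/(50.52−20.31) = 0.03310 hr
W_total = W₁ + W₂ = 0.08803 + 0.03310 = 0.12113 hr

Final: 0.12113 hr


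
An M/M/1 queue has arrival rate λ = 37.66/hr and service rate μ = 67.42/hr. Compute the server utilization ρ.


ρ = λ/μ = 37.66/67.42 = 0.5586

Final: 0.5586


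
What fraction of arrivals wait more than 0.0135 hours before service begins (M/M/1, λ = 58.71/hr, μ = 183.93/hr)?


ρ = 58.71/183.93 = 0.3192
P(Wq > t) = ρ·e^{−(μ−λ)t} = 0.3192·e^{−1.6905}
= 0.3192·0.184433 = 0.058870

Final: 0.058870


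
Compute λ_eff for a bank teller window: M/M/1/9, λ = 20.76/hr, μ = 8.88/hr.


ρ = 2.3378; P_K = (1−ρ)ρ^9/(1−ρ^10) = 0.572372
λ_eff = λ(1 − P_K) = 20.76·(1 − 0.572372) = 20.76·0.427628 = 8.8776 /hr

Final: 8.8776 /hr


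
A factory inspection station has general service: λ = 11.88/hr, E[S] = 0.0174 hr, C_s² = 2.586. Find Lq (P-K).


ρ = λ·E[S] = 11.88·0.0174 = 0.2067
Lq = ρ²(1+C_s²)/(2(1−ρ)) = 0.04273·(1+2.586)/(2·0.7933)
= 0.04273·3.5860/1.5866 = 0.09658

Final: 0.09658


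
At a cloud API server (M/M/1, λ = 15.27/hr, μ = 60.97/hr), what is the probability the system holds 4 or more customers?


ρ = 15.27/60.97 = 0.2505
P(N ≥ n) = ρ^n = 0.2505^4 = 0.003935

Final: 0.003935


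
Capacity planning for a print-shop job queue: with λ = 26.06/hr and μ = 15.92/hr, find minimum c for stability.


Stability requires cμ > λ ⇔ c > λ/μ.
λ/μ = 26.06/15.92 = 1.6369
Minimum integer c = ⌊1.6369⌋ + 1 = 2
Check: 2·15.92 = 31.84 > 26.06, while 1·15.92 = 15.92 ≤ 26.06

Final: 2 servers


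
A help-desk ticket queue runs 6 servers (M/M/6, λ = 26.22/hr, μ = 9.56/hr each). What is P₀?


a = λ/μ = 26.22/9.56 = 2.7427; ρ = a/c = 0.4571
Σ_{k=0}^{5} a^k/k! (terms k=0..5) = 1.00000 + 2.74268 + 3.76114 + 3.43853 + 2.35770 + 1.29328 = 14.59333
Tail: a^6/(6!(1−ρ)) = 425.64621/(720·0.5429) = 1.08895
P₀ = 1/(14.59333 + 1.08895) = 1/15.68228 = 0.063766

Final: 0.063766


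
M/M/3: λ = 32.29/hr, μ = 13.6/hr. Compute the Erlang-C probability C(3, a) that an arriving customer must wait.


a = λ/μ = 2.3743; ρ = a/3 = 0.7914
P₀ = 0.059215 (from M/M/c formula)
C(c,a) = [a^c/(c!(1−ρ))]·P₀ = [13.38405/(6·0.2086)]·0.059215
= 10.69465·0.059215 = 0.633289

Final: 0.633289


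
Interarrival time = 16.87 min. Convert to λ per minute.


λ = 1/(interarrival time) in consistent units.
1 minute = 1 min, so λ = 1/16.87 = 0.05928 per minute

Final: 0.05928 /min


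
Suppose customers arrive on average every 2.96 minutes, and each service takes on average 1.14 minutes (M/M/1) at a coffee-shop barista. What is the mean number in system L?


λ = 60/2.96 = 20.2703 /hr
μ = 60/1.14 = 52.6316 /hr
ρ = λ/μ = 20.2703/52.6316 = 0.3851
L = ρ/(1−ρ) = 0.3851/0.6149 = 0.6264

Final: 0.6264


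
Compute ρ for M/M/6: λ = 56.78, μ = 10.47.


ρ = λ/(cμ) = 56.78/(6·10.47) = 56.78/62.82 = 0.9039

Final: 0.9039


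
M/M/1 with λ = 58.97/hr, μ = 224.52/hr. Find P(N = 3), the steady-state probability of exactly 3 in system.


ρ = 58.97/224.52 = 0.2626
P_n = (1−ρ)·ρ^n = (1 − 0.2626)·0.2626^3 = 0.7374·0.018119 = 0.013360

Final: 0.013360


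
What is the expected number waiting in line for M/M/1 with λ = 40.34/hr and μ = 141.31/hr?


ρ = 40.34/141.31 = 0.2855
Lq = ρ²/(1−ρ) = 0.08149/0.7145 = 0.1141

Final: 0.1141


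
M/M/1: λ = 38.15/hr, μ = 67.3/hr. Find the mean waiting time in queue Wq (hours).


ρ = 38.15/67.3 = 0.5669
Wq = ρ/(μ−λ) = 0.5669/(67.3 − 38.15) = 0.5669/29.15 = 0.01945 hr

Final: 0.01945 hr


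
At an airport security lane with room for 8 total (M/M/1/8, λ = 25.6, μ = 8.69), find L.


ρ = 25.6/8.69 = 2.9459
L = ρ[1 − (K+1)ρ^K + Kρ^(K+1)] / [(1−ρ)(1−ρ^(K+1))]
Numerator: 2.9459·(1 − 9·5672.330287 + 8·16710.201996) = 243425.784894
Denominator: (-1.9459)·(-16709.201996) = 32514.684207
L = 243425.784894/32514.684207 = 7.4866

Final: 7.4866


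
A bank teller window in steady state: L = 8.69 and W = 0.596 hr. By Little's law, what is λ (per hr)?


λ = L/W = 8.69/0.596 = 14.5805 /hr

Final: 14.5805 /hr


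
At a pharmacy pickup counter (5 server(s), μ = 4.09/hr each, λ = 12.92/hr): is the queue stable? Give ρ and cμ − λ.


Total capacity cμ = 5·4.09 = 20.45/hr
ρ = λ/(cμ) = 12.92/20.45 = 0.6318
Stable ⇔ ρ < 1: YES
Spare capacity = cμ − λ = 20.45 − 12.92 = 7.53/hr

Final: ρ = 0.6318; stable; margin = 7.53/hr


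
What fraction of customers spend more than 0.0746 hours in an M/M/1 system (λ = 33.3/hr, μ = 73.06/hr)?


W ~ Exponential(μ−λ) for M/M/1.
μ − λ = 73.06 − 33.3 = 39.7600
P(W > t) = e^{−(μ−λ)t} = e^{−2.9661} = 0.051504

Final: 0.051504


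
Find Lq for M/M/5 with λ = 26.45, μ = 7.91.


a = λ/μ = 3.3439; ρ = a/5 = 0.6688
P₀ = 0.031354
Lq = P₀·a^c·ρ / (c!·(1−ρ)²) = 0.031354·418.06707·0.6688/(120·0.10971)
= 0.66587

Final: 0.66587


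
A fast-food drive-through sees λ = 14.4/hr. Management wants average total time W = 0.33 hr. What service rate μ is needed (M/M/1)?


W = 1/(μ−λ) ⇒ μ − λ = 1/W = 1/0.33 = 3.0303
μ = λ + 1/W = 14.4 + 3.0303 = 17.4303 per hr

Final: 17.4303 /hr


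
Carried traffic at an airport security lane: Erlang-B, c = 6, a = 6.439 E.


B(6,6.439) = 0.295031 (Erlang-B)
Carried load = a(1 − B) = 6.439·(1 − 0.295031) = 6.439·0.704969 = 4.5393 E

Final: 4.5393 Erlangs


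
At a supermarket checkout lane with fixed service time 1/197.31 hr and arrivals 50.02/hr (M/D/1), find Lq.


ρ = 50.02/197.31 = 0.2535
M/D/1: Lq = ρ²/(2(1−ρ)) = 0.06427/(2·0.7465) = 0.04305

Final: 0.04305


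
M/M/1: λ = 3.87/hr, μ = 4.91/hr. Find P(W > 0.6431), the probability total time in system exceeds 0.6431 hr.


W ~ Exponential(μ−λ) for M/M/1.
μ − λ = 4.91 − 3.87 = 1.0400
P(W > t) = e^{−(μ−λ)t} = e^{−0.6688} = 0.512311

Final: 0.512311


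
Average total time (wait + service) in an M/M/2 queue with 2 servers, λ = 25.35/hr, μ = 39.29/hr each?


a = 0.6452; ρ = 0.3226; P₀ = 0.512172
Lq = P₀·a^c·ρ/(c!(1−ρ)²) = 0.07495
Wq = Lq/λ = 0.07495/25.35 = 0.002956 hr
W = Wq + 1/μ = 0.002956 + 0.02545 = 0.02841 hr

Final: 0.02841 hr


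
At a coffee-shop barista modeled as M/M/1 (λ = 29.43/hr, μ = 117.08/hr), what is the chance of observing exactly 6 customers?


ρ = 29.43/117.08 = 0.2514
P_n = (1−ρ)·ρ^n = (1 − 0.2514)·0.2514^6 = 0.7486·0.0002523 = 0.0001888

Final: 0.0001888


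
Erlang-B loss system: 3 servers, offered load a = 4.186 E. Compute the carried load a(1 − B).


B(3,4.186) = 0.467096 (Erlang-B)
Carried load = a(1 − B) = 4.186·(1 − 0.467096) = 4.186·0.532904 = 2.2307 E

Final: 2.2307 Erlangs


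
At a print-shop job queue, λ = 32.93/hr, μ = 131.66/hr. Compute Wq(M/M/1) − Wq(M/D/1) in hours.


ρ = 32.93/131.66 = 0.2501
Wq(M/M/1) = ρ/(μ−λ) = 0.2501/98.73 = 0.002533 hr
Wq(M/D/1) = ρ/(2(μ−λ)) = 0.001267 hr
Savings = 0.002533 − 0.001267 = 0.001267 hr

Final: 0.001267 hr


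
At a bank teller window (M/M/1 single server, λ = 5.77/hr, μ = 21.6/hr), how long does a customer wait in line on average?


ρ = 5.77/21.6 = 0.2671
Wq = ρ/(μ−λ) = 0.2671/(21.6 − 5.77) = 0.2671/15.83 = 0.01687 hr

Final: 0.01687 hr


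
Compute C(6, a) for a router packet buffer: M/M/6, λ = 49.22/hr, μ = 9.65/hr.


a = λ/μ = 5.1005; ρ = a/6 = 0.8501
P₀ = 0.003827 (from M/M/c formula)
C(c,a) = [a^c/(c!(1−ρ))]·P₀ = [17607.01670/(720·0.1499)]·0.003827
= 163.12184·0.003827 = 0.624242

Final: 0.624242


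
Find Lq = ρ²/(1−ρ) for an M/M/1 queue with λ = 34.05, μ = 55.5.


ρ = 34.05/55.5 = 0.6135
Lq = ρ²/(1−ρ) = 0.3764/0.3865 = 0.9739

Final: 0.9739


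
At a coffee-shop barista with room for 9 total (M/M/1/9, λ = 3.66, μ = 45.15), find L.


ρ = 3.66/45.15 = 0.08106
L = ρ[1 − (K+1)ρ^K + Kρ^(K+1)] / [(1−ρ)(1−ρ^(K+1))]
Numerator: 0.08106·(1 − 10·1.512e-10 + 9·1.225e-11) = 0.081063
Denominator: (0.9189)·(1.000000) = 0.918937
L = 0.081063/0.918937 = 0.08821

Final: 0.08821


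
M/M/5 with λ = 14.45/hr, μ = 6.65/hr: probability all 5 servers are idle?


a = λ/μ = 14.45/6.65 = 2.1729; ρ = a/c = 0.4346
Σ_{k=0}^{4} a^k/k! (terms k=0..4) = 1.00000 + 2.17293 + 2.36082 + 1.70997 + 0.92891 = 8.17263
Tail: a^5/(5!(1−ρ)) = 48.44300/(120·0.5654) = 0.71398
P₀ = 1/(8.17263 + 0.71398) = 1/8.88660 = 0.112529

Final: 0.112529


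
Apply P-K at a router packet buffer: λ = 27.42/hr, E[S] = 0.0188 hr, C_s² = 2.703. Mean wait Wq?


ρ = λ·E[S] = 27.42·0.0188 = 0.5155
E[S²] = E[S]²(1+C_s²) = 0.0188²·(1+2.703) = 0.001309
Wq = λ·E[S²]/(2(1−ρ)) = 27.42·0.001309/(2·0.4845) = 0.03703 hr

Final: 0.03703 hr


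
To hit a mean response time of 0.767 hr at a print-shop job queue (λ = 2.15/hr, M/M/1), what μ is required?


W = 1/(μ−λ) ⇒ μ − λ = 1/W = 1/0.767 = 1.3038
μ = λ + 1/W = 2.15 + 1.3038 = 3.4538 per hr

Final: 3.4538 /hr


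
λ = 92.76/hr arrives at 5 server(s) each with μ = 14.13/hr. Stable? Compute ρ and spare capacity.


Total capacity cμ = 5·14.13 = 70.65/hr
ρ = λ/(cμ) = 92.76/70.65 = 1.3130
Stable ⇔ ρ < 1: NO
Spare capacity = cμ − λ = 70.65 − 92.76 = -22.11/hr

Final: ρ = 1.3130; unstable; margin = -22.11/hr


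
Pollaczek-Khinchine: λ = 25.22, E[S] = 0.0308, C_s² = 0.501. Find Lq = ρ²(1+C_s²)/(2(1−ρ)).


ρ = λ·E[S] = 25.22·0.0308 = 0.7768
Lq = ρ²(1+C_s²)/(2(1−ρ)) = 0.6034·(1+0.501)/(2·0.2232)
= 0.6034·1.5010/0.4464 = 2.02862

Final: 2.02862


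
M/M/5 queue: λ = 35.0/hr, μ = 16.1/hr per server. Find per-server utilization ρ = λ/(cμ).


ρ = λ/(cμ) = 35.0/(5·16.1) = 35.0/80.50 = 0.4348

Final: 0.4348


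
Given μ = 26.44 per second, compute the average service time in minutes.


Mean service time = 1/μ = 1/26.44 second = 0.03782 second
In minutes: 0.03782 × 0.0166667 = 0.0006304 min

Final: 0.0006304 min


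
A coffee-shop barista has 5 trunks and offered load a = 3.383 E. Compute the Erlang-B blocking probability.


B(c,a) = (a^c/c!) / Σ_{k=0}^{c} a^k/k!
a^5/5! = 3.692570
Σ terms (k=0..5): 1.00000 + 3.38300 + 5.72234 + 6.45290 + 5.45754 + 3.69257 = 25.708349
B = 3.692570/25.708349 = 0.143633

Final: 0.143633


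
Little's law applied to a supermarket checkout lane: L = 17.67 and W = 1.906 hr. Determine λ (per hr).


λ = L/W = 17.67/1.906 = 9.2707 /hr

Final: 9.2707 /hr


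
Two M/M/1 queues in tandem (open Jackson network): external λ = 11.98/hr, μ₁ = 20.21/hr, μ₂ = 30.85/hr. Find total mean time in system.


Each node sees arrival rate λ = 11.98/hr (tandem ⇒ throughput preserved).
W₁ = 1/(μ₁−λ) = 1/(20.21−11.98) = 0.12151 hr
W₂ = 1/(μ₂−λ) = 1/(30.85−11.98) = 0.05299 hr
W_total = W₁ + W₂ = 0.12151 + 0.05299 = 0.17450 hr

Final: 0.17450 hr


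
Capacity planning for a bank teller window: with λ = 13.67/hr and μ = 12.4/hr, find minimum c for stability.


Stability requires cμ > λ ⇔ c > λ/μ.
λ/μ = 13.67/12.4 = 1.1024
Minimum integer c = ⌊1.1024⌋ + 1 = 2
Check: 2·12.4 = 24.80 > 13.67, while 1·12.4 = 12.40 ≤ 13.67

Final: 2 servers


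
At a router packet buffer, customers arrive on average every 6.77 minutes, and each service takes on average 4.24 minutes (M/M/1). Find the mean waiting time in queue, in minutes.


λ = 60/6.77 = 8.8626 /hr
μ = 60/4.24 = 14.1509 /hr
ρ = λ/μ = 8.8626/14.1509 = 0.6263
Wq = ρ/(μ−λ) = 0.6263/(14.1509−8.8626) = 0.11843 hr
In minutes: 0.11843·60 = 7.106 min

Final: 7.106 min


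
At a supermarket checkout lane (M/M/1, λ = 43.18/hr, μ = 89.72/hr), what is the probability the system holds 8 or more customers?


ρ = 43.18/89.72 = 0.4813
P(N ≥ n) = ρ^n = 0.4813^8 = 0.002878

Final: 0.002878


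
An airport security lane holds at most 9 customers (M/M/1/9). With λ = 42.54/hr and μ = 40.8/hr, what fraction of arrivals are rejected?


ρ = λ/μ = 42.54/40.8 = 1.0426
P_K = (1−ρ)ρ^K/(1−ρ^(K+1)) = (-0.04265·1.456250)/(1 − 1.518355)
= -0.062105/-0.518355 = 0.119811

Final: 0.119811


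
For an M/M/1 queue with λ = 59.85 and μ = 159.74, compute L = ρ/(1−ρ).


ρ = λ/μ = 59.85/159.74 = 0.3747
L = ρ/(1−ρ) = 0.3747/(1 − 0.3747) = 0.3747/0.6253 = 0.5992

Final: 0.5992


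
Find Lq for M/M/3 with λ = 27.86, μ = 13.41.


a = λ/μ = 2.0776; ρ = a/3 = 0.6925
P₀ = 0.099047
Lq = P₀·a^c·ρ / (c!·(1−ρ)²) = 0.099047·8.96720·0.6925/(6·0.09455)
= 1.08427

Final: 1.08427


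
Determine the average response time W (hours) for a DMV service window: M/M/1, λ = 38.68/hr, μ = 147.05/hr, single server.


W = 1/(μ−λ) = 1/(147.05 − 38.68) = 1/108.37 = 0.009228 hr

Final: 0.009228 hr


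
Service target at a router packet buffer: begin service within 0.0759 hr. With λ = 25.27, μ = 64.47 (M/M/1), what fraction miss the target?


ρ = 25.27/64.47 = 0.3920
P(Wq > t) = ρ·e^{−(μ−λ)t} = 0.3920·e^{−2.9753}
= 0.3920·0.051033 = 0.020003

Final: 0.020003


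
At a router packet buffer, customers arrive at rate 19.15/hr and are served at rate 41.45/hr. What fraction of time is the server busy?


ρ = λ/μ = 19.15/41.45 = 0.4620

Final: 0.4620


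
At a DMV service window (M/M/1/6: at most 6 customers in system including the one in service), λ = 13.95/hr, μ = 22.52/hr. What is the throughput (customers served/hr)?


ρ = 0.6194; P_K = (1−ρ)ρ^6/(1−ρ^7) = 0.022280
λ_eff = λ(1 − P_K) = 13.95·(1 − 0.022280) = 13.95·0.977720 = 13.6392 /hr

Final: 13.6392 /hr


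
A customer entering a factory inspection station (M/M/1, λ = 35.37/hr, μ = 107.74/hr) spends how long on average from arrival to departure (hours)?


W = 1/(μ−λ) = 1/(107.74 − 35.37) = 1/72.37 = 0.01382 hr

Final: 0.01382 hr


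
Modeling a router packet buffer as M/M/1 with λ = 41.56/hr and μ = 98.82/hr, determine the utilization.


ρ = λ/μ = 41.56/98.82 = 0.4206

Final: 0.4206


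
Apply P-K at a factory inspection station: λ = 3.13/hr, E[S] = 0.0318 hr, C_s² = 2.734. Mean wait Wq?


ρ = λ·E[S] = 3.13·0.0318 = 0.09953
E[S²] = E[S]²(1+C_s²) = 0.0318²·(1+2.734) = 0.003776
Wq = λ·E[S²]/(2(1−ρ)) = 3.13·0.003776/(2·0.9005) = 0.006563 hr

Final: 0.006563 hr


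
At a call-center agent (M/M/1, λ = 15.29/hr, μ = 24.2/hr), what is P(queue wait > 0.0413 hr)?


ρ = 15.29/24.2 = 0.6318
P(Wq > t) = ρ·e^{−(μ−λ)t} = 0.6318·e^{−0.3680}
= 0.6318·0.692129 = 0.437300

Final: 0.437300


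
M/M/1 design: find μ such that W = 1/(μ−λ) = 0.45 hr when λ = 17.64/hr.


W = 1/(μ−λ) ⇒ μ − λ = 1/W = 1/0.45 = 2.2222
μ = λ + 1/W = 17.64 + 2.2222 = 19.8622 per hr

Final: 19.8622 /hr


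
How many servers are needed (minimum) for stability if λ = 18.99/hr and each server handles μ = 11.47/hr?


Stability requires cμ > λ ⇔ c > λ/μ.
λ/μ = 18.99/11.47 = 1.6556
Minimum integer c = ⌊1.6556⌋ + 1 = 2
Check: 2·11.47 = 22.94 > 18.99, while 1·11.47 = 11.47 ≤ 18.99

Final: 2 servers
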